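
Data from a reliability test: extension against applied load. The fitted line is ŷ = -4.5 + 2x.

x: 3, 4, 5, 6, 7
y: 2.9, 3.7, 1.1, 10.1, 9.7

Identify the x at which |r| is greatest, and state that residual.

x=3: ŷ = -4.5 + 2·3 = 1.5; r = 2.9 − 1.5 = 1.4
x=4: ŷ = -4.5 + 2·4 = 3.5; r = 3.7 − 3.5 = 0.2
x=5: ŷ = -4.5 + 2·5 = 5.5; r = 1.1 − 5.5 = -4.4
x=6: ŷ = -4.5 + 2·6 = 7.5; r = 10.1 − 7.5 = 2.6
x=7: ŷ = -4.5 + 2·7 = 9.5; r = 9.7 − 9.5 = 0.2
Largest |r| is 4.4 at x = 5, residual -4.4.

x = 5, r = -4.4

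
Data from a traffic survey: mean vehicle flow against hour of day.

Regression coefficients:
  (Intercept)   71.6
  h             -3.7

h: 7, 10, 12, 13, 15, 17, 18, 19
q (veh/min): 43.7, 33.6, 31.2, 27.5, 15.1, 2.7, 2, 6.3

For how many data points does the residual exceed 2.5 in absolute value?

5

h=7: ŷ = 71.6 − 3.7·7 = 45.7; r = 43.7 − 45.7 = -2
h=10: ŷ = 71.6 − 3.7·10 = 34.6; r = 33.6 − 34.6 = -1
h=12: ŷ = 71.6 − 3.7·12 = 27.2; r = 31.2 − 27.2 = 4
h=13: ŷ = 71.6 − 3.7·13 = 23.5; r = 27.5 − 23.5 = 4
h=15: ŷ = 71.6 − 3.7·15 = 16.1; r = 15.1 − 16.1 = -1
h=17: ŷ = 71.6 − 3.7·17 = 8.7; r = 2.7 − 8.7 = -6
h=18: ŷ = 71.6 − 3.7·18 = 5; r = 2 − 5 = -3
h=19: ŷ = 71.6 − 3.7·19 = 1.3; r = 6.3 − 1.3 = 5
|r| > 2.5: h=12 (|r|=4), h=13 (|r|=4), h=17 (|r|=6), h=18 (|r|=3), h=19 (|r|=5) → 5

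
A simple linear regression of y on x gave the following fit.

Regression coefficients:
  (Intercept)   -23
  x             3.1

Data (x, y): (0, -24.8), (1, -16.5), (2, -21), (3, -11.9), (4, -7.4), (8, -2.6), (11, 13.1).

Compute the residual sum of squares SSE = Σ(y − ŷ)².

SSE = 69.28

x=0: ŷ = -23 + 3.1·0 = -23; e = -24.8 − (-23) = -1.8
x=1: ŷ = -23 + 3.1·1 = -19.9; e = -16.5 − (-19.9) = 3.4
x=2: ŷ = -23 + 3.1·2 = -16.8; e = -21 − (-16.8) = -4.2
x=3: ŷ = -23 + 3.1·3 = -13.7; e = -11.9 − (-13.7) = 1.8
x=4: ŷ = -23 + 3.1·4 = -10.6; e = -7.4 − (-10.6) = 3.2
x=8: ŷ = -23 + 3.1·8 = 1.8; e = -2.6 − 1.8 = -4.4
x=11: ŷ = -23 + 3.1·11 = 11.1; e = 13.1 − 11.1 = 2
SSE = 3.24 + 11.56 + 17.64 + 3.24 + 10.24 + 19.36 + 4 = 69.28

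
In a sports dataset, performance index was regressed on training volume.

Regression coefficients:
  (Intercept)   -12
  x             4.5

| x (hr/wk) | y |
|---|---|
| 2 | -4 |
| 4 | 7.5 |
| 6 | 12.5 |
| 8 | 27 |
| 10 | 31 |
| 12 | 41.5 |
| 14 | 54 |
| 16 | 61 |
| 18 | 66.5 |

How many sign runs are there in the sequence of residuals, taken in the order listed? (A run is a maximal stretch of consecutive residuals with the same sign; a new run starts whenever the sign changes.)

7 runs

x=2: ŷ = -12 + 4.5·2 = -3; r = -4 − (-3) = -1
x=4: ŷ = -12 + 4.5·4 = 6; r = 7.5 − 6 = 1.5
x=6: ŷ = -12 + 4.5·6 = 15; r = 12.5 − 15 = -2.5
x=8: ŷ = -12 + 4.5·8 = 24; r = 27 − 24 = 3
x=10: ŷ = -12 + 4.5·10 = 33; r = 31 − 33 = -2
x=12: ŷ = -12 + 4.5·12 = 42; r = 41.5 − 42 = -0.5
x=14: ŷ = -12 + 4.5·14 = 51; r = 54 − 51 = 3
x=16: ŷ = -12 + 4.5·16 = 60; r = 61 − 60 = 1
x=18: ŷ = -12 + 4.5·18 = 69; r = 66.5 − 69 = -2.5
Signs: − + − + − − + + −
Runs: −×1, +×1, −×1, +×1, −×2, +×2, −×1 → 7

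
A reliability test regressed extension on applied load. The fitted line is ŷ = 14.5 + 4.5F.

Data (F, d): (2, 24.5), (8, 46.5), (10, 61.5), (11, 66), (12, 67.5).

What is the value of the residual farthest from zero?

F=2: ŷ = 14.5 + 4.5·2 = 23.5; e = 24.5 − 23.5 = 1
F=8: ŷ = 14.5 + 4.5·8 = 50.5; e = 46.5 − 50.5 = -4
F=10: ŷ = 14.5 + 4.5·10 = 59.5; e = 61.5 − 59.5 = 2
F=11: ŷ = 14.5 + 4.5·11 = 64; e = 66 − 64 = 2
F=12: ŷ = 14.5 + 4.5·12 = 68.5; e = 67.5 − 68.5 = -1
Largest |e| is 4 at F = 8, residual -4.

e = -4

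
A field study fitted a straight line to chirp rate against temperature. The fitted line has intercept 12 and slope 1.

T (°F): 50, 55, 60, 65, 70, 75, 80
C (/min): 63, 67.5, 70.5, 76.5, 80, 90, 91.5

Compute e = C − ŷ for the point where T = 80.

ŷ = 12 + 80 = 92
e = 91.5 − 92 = -0.5

e = -0.5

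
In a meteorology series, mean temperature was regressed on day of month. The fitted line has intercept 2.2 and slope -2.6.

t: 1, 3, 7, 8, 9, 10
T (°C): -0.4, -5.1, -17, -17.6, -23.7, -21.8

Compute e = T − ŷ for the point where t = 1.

e = 0

ŷ = 2.2 − 2.6·1 = -0.4
e = -0.4 − (-0.4) = 0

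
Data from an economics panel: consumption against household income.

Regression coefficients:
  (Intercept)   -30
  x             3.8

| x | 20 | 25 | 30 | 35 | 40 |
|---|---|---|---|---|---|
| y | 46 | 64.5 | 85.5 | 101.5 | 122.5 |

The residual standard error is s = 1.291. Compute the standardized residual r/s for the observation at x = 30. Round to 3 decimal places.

1.162

ŷ = -30 + 3.8·30 = 84
r = 85.5 − 84 = 1.5
r/s = 1.5 / 1.291 = 1.162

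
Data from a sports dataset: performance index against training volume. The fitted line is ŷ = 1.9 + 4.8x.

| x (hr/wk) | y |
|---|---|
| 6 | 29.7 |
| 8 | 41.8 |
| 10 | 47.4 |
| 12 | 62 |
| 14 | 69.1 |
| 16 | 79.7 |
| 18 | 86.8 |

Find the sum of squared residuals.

x=6: ŷ = 1.9 + 4.8·6 = 30.7; r = 29.7 − 30.7 = -1
x=8: ŷ = 1.9 + 4.8·8 = 40.3; r = 41.8 − 40.3 = 1.5
x=10: ŷ = 1.9 + 4.8·10 = 49.9; r = 47.4 − 49.9 = -2.5
x=12: ŷ = 1.9 + 4.8·12 = 59.5; r = 62 − 59.5 = 2.5
x=14: ŷ = 1.9 + 4.8·14 = 69.1; r = 69.1 − 69.1 = 0
x=16: ŷ = 1.9 + 4.8·16 = 78.7; r = 79.7 − 78.7 = 1
x=18: ŷ = 1.9 + 4.8·18 = 88.3; r = 86.8 − 88.3 = -1.5
SSE = 1 + 2.25 + 6.25 + 6.25 + 0 + 1 + 2.25 = 19

SSE = 19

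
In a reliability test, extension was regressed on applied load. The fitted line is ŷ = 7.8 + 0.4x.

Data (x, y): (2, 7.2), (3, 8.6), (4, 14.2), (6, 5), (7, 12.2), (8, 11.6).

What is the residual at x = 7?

e = 1.6

ŷ = 7.8 + 0.4·7 = 10.6
e = 12.2 − 10.6 = 1.6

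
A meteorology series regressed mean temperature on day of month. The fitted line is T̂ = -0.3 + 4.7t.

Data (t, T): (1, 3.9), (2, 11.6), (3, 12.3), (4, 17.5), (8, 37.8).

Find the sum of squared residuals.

SSE = 10

t=1: T̂ = -0.3 + 4.7·1 = 4.4; e = 3.9 − 4.4 = -0.5
t=2: T̂ = -0.3 + 4.7·2 = 9.1; e = 11.6 − 9.1 = 2.5
t=3: T̂ = -0.3 + 4.7·3 = 13.8; e = 12.3 − 13.8 = -1.5
t=4: T̂ = -0.3 + 4.7·4 = 18.5; e = 17.5 − 18.5 = -1
t=8: T̂ = -0.3 + 4.7·8 = 37.3; e = 37.8 − 37.3 = 0.5
SSE = 0.25 + 6.25 + 2.25 + 1 + 0.25 = 10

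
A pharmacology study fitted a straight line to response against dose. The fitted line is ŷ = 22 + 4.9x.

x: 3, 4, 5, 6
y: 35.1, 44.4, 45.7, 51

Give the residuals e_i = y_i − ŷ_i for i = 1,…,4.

-1.6, 2.8, -0.8, -0.4

x=3: ŷ = 22 + 4.9·3 = 36.7; e = 35.1 − 36.7 = -1.6
x=4: ŷ = 22 + 4.9·4 = 41.6; e = 44.4 − 41.6 = 2.8
x=5: ŷ = 22 + 4.9·5 = 46.5; e = 45.7 − 46.5 = -0.8
x=6: ŷ = 22 + 4.9·6 = 51.4; e = 51 − 51.4 = -0.4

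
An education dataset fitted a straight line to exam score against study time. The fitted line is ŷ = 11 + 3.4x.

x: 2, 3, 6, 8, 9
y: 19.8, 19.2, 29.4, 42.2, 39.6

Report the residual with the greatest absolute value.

e = 4

x=2: ŷ = 11 + 3.4·2 = 17.8; e = 19.8 − 17.8 = 2
x=3: ŷ = 11 + 3.4·3 = 21.2; e = 19.2 − 21.2 = -2
x=6: ŷ = 11 + 3.4·6 = 31.4; e = 29.4 − 31.4 = -2
x=8: ŷ = 11 + 3.4·8 = 38.2; e = 42.2 − 38.2 = 4
x=9: ŷ = 11 + 3.4·9 = 41.6; e = 39.6 − 41.6 = -2
Largest |e| is 4 at x = 8, residual 4.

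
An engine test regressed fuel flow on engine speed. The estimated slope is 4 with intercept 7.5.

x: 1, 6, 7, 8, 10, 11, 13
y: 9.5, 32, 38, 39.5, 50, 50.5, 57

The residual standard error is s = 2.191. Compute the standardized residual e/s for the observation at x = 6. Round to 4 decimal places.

0.2282

ŷ = 7.5 + 4·6 = 31.5
e = 32 − 31.5 = 0.5
e/s = 0.5 / 2.191 = 0.2282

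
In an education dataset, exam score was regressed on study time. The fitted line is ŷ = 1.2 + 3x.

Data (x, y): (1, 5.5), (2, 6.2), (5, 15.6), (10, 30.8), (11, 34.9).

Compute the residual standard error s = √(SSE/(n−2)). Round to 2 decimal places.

s = 1.11

x=1: ŷ = 1.2 + 3·1 = 4.2; e = 5.5 − 4.2 = 1.3
x=2: ŷ = 1.2 + 3·2 = 7.2; e = 6.2 − 7.2 = -1
x=5: ŷ = 1.2 + 3·5 = 16.2; e = 15.6 − 16.2 = -0.6
x=10: ŷ = 1.2 + 3·10 = 31.2; e = 30.8 − 31.2 = -0.4
x=11: ŷ = 1.2 + 3·11 = 34.2; e = 34.9 − 34.2 = 0.7
SSE = 1.69 + 1 + 0.36 + 0.16 + 0.49 = 3.7
s = √(3.7/3) = √1.23333 ≈ 1.11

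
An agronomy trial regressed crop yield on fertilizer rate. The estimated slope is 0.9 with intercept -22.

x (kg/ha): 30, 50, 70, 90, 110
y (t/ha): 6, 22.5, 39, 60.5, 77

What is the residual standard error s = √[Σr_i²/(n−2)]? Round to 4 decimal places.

x=30: ŷ = -22 + 0.9·30 = 5; r = 6 − 5 = 1
x=50: ŷ = -22 + 0.9·50 = 23; r = 22.5 − 23 = -0.5
x=70: ŷ = -22 + 0.9·70 = 41; r = 39 − 41 = -2
x=90: ŷ = -22 + 0.9·90 = 59; r = 60.5 − 59 = 1.5
x=110: ŷ = -22 + 0.9·110 = 77; r = 77 − 77 = 0
SSE = 1 + 0.25 + 4 + 2.25 + 0 = 7.5
s = √(7.5/3) = √2.5 ≈ 1.5811

s = 1.5811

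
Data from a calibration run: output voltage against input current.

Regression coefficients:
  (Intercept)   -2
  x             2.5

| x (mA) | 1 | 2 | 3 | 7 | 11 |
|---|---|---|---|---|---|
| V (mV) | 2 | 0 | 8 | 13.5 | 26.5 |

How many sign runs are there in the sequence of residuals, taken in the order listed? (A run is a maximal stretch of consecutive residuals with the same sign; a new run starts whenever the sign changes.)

5 runs

x=1: V̂ = -2 + 2.5·1 = 0.5; e = 2 − 0.5 = 1.5
x=2: V̂ = -2 + 2.5·2 = 3; e = 0 − 3 = -3
x=3: V̂ = -2 + 2.5·3 = 5.5; e = 8 − 5.5 = 2.5
x=7: V̂ = -2 + 2.5·7 = 15.5; e = 13.5 − 15.5 = -2
x=11: V̂ = -2 + 2.5·11 = 25.5; e = 26.5 − 25.5 = 1
Signs: + − + − +
Runs: +×1, −×1, +×1, −×1, +×1 → 5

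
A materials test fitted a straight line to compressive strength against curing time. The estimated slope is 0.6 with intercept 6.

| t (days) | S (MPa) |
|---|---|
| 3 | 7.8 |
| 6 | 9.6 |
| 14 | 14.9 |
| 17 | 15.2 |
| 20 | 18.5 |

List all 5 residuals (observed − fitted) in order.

0, 0, 0.5, -1, 0.5

t=3: Ŝ = 6 + 0.6·3 = 7.8; e = 7.8 − 7.8 = 0
t=6: Ŝ = 6 + 0.6·6 = 9.6; e = 9.6 − 9.6 = 0
t=14: Ŝ = 6 + 0.6·14 = 14.4; e = 14.9 − 14.4 = 0.5
t=17: Ŝ = 6 + 0.6·17 = 16.2; e = 15.2 − 16.2 = -1
t=20: Ŝ = 6 + 0.6·20 = 18; e = 18.5 − 18 = 0.5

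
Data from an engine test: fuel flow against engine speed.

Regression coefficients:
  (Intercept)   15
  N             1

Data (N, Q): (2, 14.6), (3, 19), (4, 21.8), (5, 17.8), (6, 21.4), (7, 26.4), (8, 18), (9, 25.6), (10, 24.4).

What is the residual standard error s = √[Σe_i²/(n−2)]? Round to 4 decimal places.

s = 3.0910

N=2: Q̂ = 15 + 2 = 17; e = 14.6 − 17 = -2.4
N=3: Q̂ = 15 + 3 = 18; e = 19 − 18 = 1
N=4: Q̂ = 15 + 4 = 19; e = 21.8 − 19 = 2.8
N=5: Q̂ = 15 + 5 = 20; e = 17.8 − 20 = -2.2
N=6: Q̂ = 15 + 6 = 21; e = 21.4 − 21 = 0.4
N=7: Q̂ = 15 + 7 = 22; e = 26.4 − 22 = 4.4
N=8: Q̂ = 15 + 8 = 23; e = 18 − 23 = -5
N=9: Q̂ = 15 + 9 = 24; e = 25.6 − 24 = 1.6
N=10: Q̂ = 15 + 10 = 25; e = 24.4 − 25 = -0.6
SSE = 5.76 + 1 + 7.84 + 4.84 + 0.16 + 19.36 + 25 + 2.56 + 0.36 = 66.88
s = √(66.88/7) = √9.55429 ≈ 3.0910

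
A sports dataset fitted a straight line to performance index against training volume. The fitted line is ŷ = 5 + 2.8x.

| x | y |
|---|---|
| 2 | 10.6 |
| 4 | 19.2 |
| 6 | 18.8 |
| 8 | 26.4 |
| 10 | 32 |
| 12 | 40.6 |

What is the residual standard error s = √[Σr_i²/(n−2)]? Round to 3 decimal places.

s = 2.449

x=2: ŷ = 5 + 2.8·2 = 10.6; r = 10.6 − 10.6 = 0
x=4: ŷ = 5 + 2.8·4 = 16.2; r = 19.2 − 16.2 = 3
x=6: ŷ = 5 + 2.8·6 = 21.8; r = 18.8 − 21.8 = -3
x=8: ŷ = 5 + 2.8·8 = 27.4; r = 26.4 − 27.4 = -1
x=10: ŷ = 5 + 2.8·10 = 33; r = 32 − 33 = -1
x=12: ŷ = 5 + 2.8·12 = 38.6; r = 40.6 − 38.6 = 2
SSE = 0 + 9 + 9 + 1 + 1 + 4 = 24
s = √(24/4) = √6 ≈ 2.449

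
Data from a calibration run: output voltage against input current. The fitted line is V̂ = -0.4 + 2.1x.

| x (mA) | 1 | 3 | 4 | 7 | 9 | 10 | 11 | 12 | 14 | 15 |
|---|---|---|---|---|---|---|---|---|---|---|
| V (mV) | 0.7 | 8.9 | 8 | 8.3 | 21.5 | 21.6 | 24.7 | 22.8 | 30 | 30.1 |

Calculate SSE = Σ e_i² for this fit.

x=1: V̂ = -0.4 + 2.1·1 = 1.7; e = 0.7 − 1.7 = -1
x=3: V̂ = -0.4 + 2.1·3 = 5.9; e = 8.9 − 5.9 = 3
x=4: V̂ = -0.4 + 2.1·4 = 8; e = 8 − 8 = 0
x=7: V̂ = -0.4 + 2.1·7 = 14.3; e = 8.3 − 14.3 = -6
x=9: V̂ = -0.4 + 2.1·9 = 18.5; e = 21.5 − 18.5 = 3
x=10: V̂ = -0.4 + 2.1·10 = 20.6; e = 21.6 − 20.6 = 1
x=11: V̂ = -0.4 + 2.1·11 = 22.7; e = 24.7 − 22.7 = 2
x=12: V̂ = -0.4 + 2.1·12 = 24.8; e = 22.8 − 24.8 = -2
x=14: V̂ = -0.4 + 2.1·14 = 29; e = 30 − 29 = 1
x=15: V̂ = -0.4 + 2.1·15 = 31.1; e = 30.1 − 31.1 = -1
SSE = 1 + 9 + 0 + 36 + 9 + 1 + 4 + 4 + 1 + 1 = 66

SSE = 66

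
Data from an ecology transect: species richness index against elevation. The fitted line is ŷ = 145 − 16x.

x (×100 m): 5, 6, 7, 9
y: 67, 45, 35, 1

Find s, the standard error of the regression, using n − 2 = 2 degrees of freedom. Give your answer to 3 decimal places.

x=5: ŷ = 145 − 16·5 = 65; e = 67 − 65 = 2
x=6: ŷ = 145 − 16·6 = 49; e = 45 − 49 = -4
x=7: ŷ = 145 − 16·7 = 33; e = 35 − 33 = 2
x=9: ŷ = 145 − 16·9 = 1; e = 1 − 1 = 0
SSE = 4 + 16 + 4 + 0 = 24
s = √(24/2) = √12 ≈ 3.464

s = 3.464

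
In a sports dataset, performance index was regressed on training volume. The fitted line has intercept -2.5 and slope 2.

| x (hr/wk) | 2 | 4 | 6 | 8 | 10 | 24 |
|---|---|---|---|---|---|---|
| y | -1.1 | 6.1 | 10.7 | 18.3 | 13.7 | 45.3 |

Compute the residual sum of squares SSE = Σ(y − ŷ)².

SSE = 46.08

x=2: ŷ = -2.5 + 2·2 = 1.5; r = -1.1 − 1.5 = -2.6
x=4: ŷ = -2.5 + 2·4 = 5.5; r = 6.1 − 5.5 = 0.6
x=6: ŷ = -2.5 + 2·6 = 9.5; r = 10.7 − 9.5 = 1.2
x=8: ŷ = -2.5 + 2·8 = 13.5; r = 18.3 − 13.5 = 4.8
x=10: ŷ = -2.5 + 2·10 = 17.5; r = 13.7 − 17.5 = -3.8
x=24: ŷ = -2.5 + 2·24 = 45.5; r = 45.3 − 45.5 = -0.2
SSE = 6.76 + 0.36 + 1.44 + 23.04 + 14.44 + 0.04 = 46.08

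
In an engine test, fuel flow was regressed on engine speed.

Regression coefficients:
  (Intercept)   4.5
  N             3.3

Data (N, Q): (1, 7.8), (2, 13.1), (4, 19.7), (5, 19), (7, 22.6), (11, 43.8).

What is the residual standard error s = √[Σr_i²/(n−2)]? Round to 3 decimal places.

N=1: Q̂ = 4.5 + 3.3·1 = 7.8; r = 7.8 − 7.8 = 0
N=2: Q̂ = 4.5 + 3.3·2 = 11.1; r = 13.1 − 11.1 = 2
N=4: Q̂ = 4.5 + 3.3·4 = 17.7; r = 19.7 − 17.7 = 2
N=5: Q̂ = 4.5 + 3.3·5 = 21; r = 19 − 21 = -2
N=7: Q̂ = 4.5 + 3.3·7 = 27.6; r = 22.6 − 27.6 = -5
N=11: Q̂ = 4.5 + 3.3·11 = 40.8; r = 43.8 − 40.8 = 3
SSE = 0 + 4 + 4 + 4 + 25 + 9 = 46
s = √(46/4) = √11.5 ≈ 3.391

s = 3.391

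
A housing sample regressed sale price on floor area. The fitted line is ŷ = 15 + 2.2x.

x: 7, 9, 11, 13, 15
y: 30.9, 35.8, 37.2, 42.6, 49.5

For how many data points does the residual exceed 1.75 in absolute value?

x=7: ŷ = 15 + 2.2·7 = 30.4; r = 30.9 − 30.4 = 0.5
x=9: ŷ = 15 + 2.2·9 = 34.8; r = 35.8 − 34.8 = 1
x=11: ŷ = 15 + 2.2·11 = 39.2; r = 37.2 − 39.2 = -2
x=13: ŷ = 15 + 2.2·13 = 43.6; r = 42.6 − 43.6 = -1
x=15: ŷ = 15 + 2.2·15 = 48; r = 49.5 − 48 = 1.5
|r| > 1.75: x=11 (|r|=2) → 1

1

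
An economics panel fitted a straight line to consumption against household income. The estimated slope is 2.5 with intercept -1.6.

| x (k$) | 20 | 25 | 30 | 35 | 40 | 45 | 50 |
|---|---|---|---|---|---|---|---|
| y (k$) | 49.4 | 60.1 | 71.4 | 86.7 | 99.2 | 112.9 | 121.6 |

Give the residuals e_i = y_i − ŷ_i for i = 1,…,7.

x=20: ŷ = -1.6 + 2.5·20 = 48.4; e = 49.4 − 48.4 = 1
x=25: ŷ = -1.6 + 2.5·25 = 60.9; e = 60.1 − 60.9 = -0.8
x=30: ŷ = -1.6 + 2.5·30 = 73.4; e = 71.4 − 73.4 = -2
x=35: ŷ = -1.6 + 2.5·35 = 85.9; e = 86.7 − 85.9 = 0.8
x=40: ŷ = -1.6 + 2.5·40 = 98.4; e = 99.2 − 98.4 = 0.8
x=45: ŷ = -1.6 + 2.5·45 = 110.9; e = 112.9 − 110.9 = 2
x=50: ŷ = -1.6 + 2.5·50 = 123.4; e = 121.6 − 123.4 = -1.8

1, -0.8, -2, 0.8, 0.8, 2, -1.8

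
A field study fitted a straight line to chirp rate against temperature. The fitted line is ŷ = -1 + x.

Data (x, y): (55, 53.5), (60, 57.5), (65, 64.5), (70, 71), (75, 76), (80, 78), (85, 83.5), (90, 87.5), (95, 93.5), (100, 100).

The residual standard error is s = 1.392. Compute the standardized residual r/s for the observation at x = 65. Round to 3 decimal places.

0.359

ŷ = -1 + 65 = 64
r = 64.5 − 64 = 0.5
r/s = 0.5 / 1.392 = 0.359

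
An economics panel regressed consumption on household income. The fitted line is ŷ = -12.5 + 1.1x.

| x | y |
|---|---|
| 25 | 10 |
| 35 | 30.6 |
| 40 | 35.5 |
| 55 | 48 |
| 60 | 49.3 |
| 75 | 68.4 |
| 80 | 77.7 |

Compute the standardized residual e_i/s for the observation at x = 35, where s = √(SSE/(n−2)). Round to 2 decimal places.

x=25: ŷ = -12.5 + 1.1·25 = 15; e = 10 − 15 = -5
x=35: ŷ = -12.5 + 1.1·35 = 26; e = 30.6 − 26 = 4.6
x=40: ŷ = -12.5 + 1.1·40 = 31.5; e = 35.5 − 31.5 = 4
x=55: ŷ = -12.5 + 1.1·55 = 48; e = 48 − 48 = 0
x=60: ŷ = -12.5 + 1.1·60 = 53.5; e = 49.3 − 53.5 = -4.2
x=75: ŷ = -12.5 + 1.1·75 = 70; e = 68.4 − 70 = -1.6
x=80: ŷ = -12.5 + 1.1·80 = 75.5; e = 77.7 − 75.5 = 2.2
SSE = 25 + 21.16 + 16 + 0 + 17.64 + 2.56 + 4.84 = 87.2
s = √(87.2/5) = 4.17612
e/s = 4.6 / 4.17612 = 1.10

1.10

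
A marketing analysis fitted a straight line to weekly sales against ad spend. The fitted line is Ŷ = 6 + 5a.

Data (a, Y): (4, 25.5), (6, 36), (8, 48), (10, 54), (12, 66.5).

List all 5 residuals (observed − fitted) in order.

a=4: Ŷ = 6 + 5·4 = 26; e = 25.5 − 26 = -0.5
a=6: Ŷ = 6 + 5·6 = 36; e = 36 − 36 = 0
a=8: Ŷ = 6 + 5·8 = 46; e = 48 − 46 = 2
a=10: Ŷ = 6 + 5·10 = 56; e = 54 − 56 = -2
a=12: Ŷ = 6 + 5·12 = 66; e = 66.5 − 66 = 0.5

-0.5, 0, 2, -2, 0.5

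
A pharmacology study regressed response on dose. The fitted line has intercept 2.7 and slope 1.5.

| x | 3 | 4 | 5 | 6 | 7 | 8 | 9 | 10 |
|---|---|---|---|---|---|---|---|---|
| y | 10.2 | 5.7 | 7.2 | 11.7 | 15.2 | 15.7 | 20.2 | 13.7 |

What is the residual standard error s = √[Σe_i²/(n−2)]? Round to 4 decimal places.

x=3: ŷ = 2.7 + 1.5·3 = 7.2; e = 10.2 − 7.2 = 3
x=4: ŷ = 2.7 + 1.5·4 = 8.7; e = 5.7 − 8.7 = -3
x=5: ŷ = 2.7 + 1.5·5 = 10.2; e = 7.2 − 10.2 = -3
x=6: ŷ = 2.7 + 1.5·6 = 11.7; e = 11.7 − 11.7 = 0
x=7: ŷ = 2.7 + 1.5·7 = 13.2; e = 15.2 − 13.2 = 2
x=8: ŷ = 2.7 + 1.5·8 = 14.7; e = 15.7 − 14.7 = 1
x=9: ŷ = 2.7 + 1.5·9 = 16.2; e = 20.2 − 16.2 = 4
x=10: ŷ = 2.7 + 1.5·10 = 17.7; e = 13.7 − 17.7 = -4
SSE = 9 + 9 + 9 + 0 + 4 + 1 + 16 + 16 = 64
s = √(64/6) = √10.6667 ≈ 3.2660

s = 3.2660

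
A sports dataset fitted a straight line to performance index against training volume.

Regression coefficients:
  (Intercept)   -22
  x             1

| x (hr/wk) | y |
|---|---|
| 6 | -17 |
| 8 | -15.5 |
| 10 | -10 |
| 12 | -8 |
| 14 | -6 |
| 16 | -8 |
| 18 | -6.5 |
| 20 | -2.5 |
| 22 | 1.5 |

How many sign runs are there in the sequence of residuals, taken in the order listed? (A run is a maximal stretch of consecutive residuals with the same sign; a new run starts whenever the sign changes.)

x=6: ŷ = -22 + 6 = -16; e = -17 − (-16) = -1
x=8: ŷ = -22 + 8 = -14; e = -15.5 − (-14) = -1.5
x=10: ŷ = -22 + 10 = -12; e = -10 − (-12) = 2
x=12: ŷ = -22 + 12 = -10; e = -8 − (-10) = 2
x=14: ŷ = -22 + 14 = -8; e = -6 − (-8) = 2
x=16: ŷ = -22 + 16 = -6; e = -8 − (-6) = -2
x=18: ŷ = -22 + 18 = -4; e = -6.5 − (-4) = -2.5
x=20: ŷ = -22 + 20 = -2; e = -2.5 − (-2) = -0.5
x=22: ŷ = -22 + 22 = 0; e = 1.5 − 0 = 1.5
Signs: − − + + + − − − +
Runs: −×2, +×3, −×3, +×1 → 4

4 runs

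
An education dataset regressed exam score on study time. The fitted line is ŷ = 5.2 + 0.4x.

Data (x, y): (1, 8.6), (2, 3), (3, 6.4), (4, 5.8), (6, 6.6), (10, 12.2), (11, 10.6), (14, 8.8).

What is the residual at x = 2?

ŷ = 5.2 + 0.4·2 = 6
e = 3 − 6 = -3

e = -3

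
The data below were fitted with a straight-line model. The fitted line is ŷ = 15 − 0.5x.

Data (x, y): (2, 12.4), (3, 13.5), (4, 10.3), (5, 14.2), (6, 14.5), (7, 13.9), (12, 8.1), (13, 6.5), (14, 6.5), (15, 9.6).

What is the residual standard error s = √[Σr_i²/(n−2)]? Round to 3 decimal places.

x=2: ŷ = 15 − 0.5·2 = 14; r = 12.4 − 14 = -1.6
x=3: ŷ = 15 − 0.5·3 = 13.5; r = 13.5 − 13.5 = 0
x=4: ŷ = 15 − 0.5·4 = 13; r = 10.3 − 13 = -2.7
x=5: ŷ = 15 − 0.5·5 = 12.5; r = 14.2 − 12.5 = 1.7
x=6: ŷ = 15 − 0.5·6 = 12; r = 14.5 − 12 = 2.5
x=7: ŷ = 15 − 0.5·7 = 11.5; r = 13.9 − 11.5 = 2.4
x=12: ŷ = 15 − 0.5·12 = 9; r = 8.1 − 9 = -0.9
x=13: ŷ = 15 − 0.5·13 = 8.5; r = 6.5 − 8.5 = -2
x=14: ŷ = 15 − 0.5·14 = 8; r = 6.5 − 8 = -1.5
x=15: ŷ = 15 − 0.5·15 = 7.5; r = 9.6 − 7.5 = 2.1
SSE = 2.56 + 0 + 7.29 + 2.89 + 6.25 + 5.76 + 0.81 + 4 + 2.25 + 4.41 = 36.22
s = √(36.22/8) = √4.5275 ≈ 2.128

s = 2.128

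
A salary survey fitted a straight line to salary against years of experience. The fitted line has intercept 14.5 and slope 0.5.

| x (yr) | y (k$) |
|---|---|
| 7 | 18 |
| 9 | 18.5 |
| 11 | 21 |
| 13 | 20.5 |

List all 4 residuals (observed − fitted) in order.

x=7: ŷ = 14.5 + 0.5·7 = 18; r = 18 − 18 = 0
x=9: ŷ = 14.5 + 0.5·9 = 19; r = 18.5 − 19 = -0.5
x=11: ŷ = 14.5 + 0.5·11 = 20; r = 21 − 20 = 1
x=13: ŷ = 14.5 + 0.5·13 = 21; r = 20.5 − 21 = -0.5

0, -0.5, 1, -0.5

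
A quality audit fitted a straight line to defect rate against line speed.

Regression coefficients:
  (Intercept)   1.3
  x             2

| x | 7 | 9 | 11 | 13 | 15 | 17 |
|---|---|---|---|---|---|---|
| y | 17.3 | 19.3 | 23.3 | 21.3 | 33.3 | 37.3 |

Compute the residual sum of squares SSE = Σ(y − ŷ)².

x=7: ŷ = 1.3 + 2·7 = 15.3; r = 17.3 − 15.3 = 2
x=9: ŷ = 1.3 + 2·9 = 19.3; r = 19.3 − 19.3 = 0
x=11: ŷ = 1.3 + 2·11 = 23.3; r = 23.3 − 23.3 = 0
x=13: ŷ = 1.3 + 2·13 = 27.3; r = 21.3 − 27.3 = -6
x=15: ŷ = 1.3 + 2·15 = 31.3; r = 33.3 − 31.3 = 2
x=17: ŷ = 1.3 + 2·17 = 35.3; r = 37.3 − 35.3 = 2
SSE = 4 + 0 + 0 + 36 + 4 + 4 = 48

SSE = 48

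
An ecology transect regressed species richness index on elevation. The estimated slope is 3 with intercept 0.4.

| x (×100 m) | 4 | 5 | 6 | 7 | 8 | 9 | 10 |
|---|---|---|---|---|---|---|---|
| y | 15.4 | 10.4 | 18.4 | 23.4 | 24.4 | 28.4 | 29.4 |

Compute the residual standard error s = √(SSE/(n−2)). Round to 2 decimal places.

x=4: ŷ = 0.4 + 3·4 = 12.4; r = 15.4 − 12.4 = 3
x=5: ŷ = 0.4 + 3·5 = 15.4; r = 10.4 − 15.4 = -5
x=6: ŷ = 0.4 + 3·6 = 18.4; r = 18.4 − 18.4 = 0
x=7: ŷ = 0.4 + 3·7 = 21.4; r = 23.4 − 21.4 = 2
x=8: ŷ = 0.4 + 3·8 = 24.4; r = 24.4 − 24.4 = 0
x=9: ŷ = 0.4 + 3·9 = 27.4; r = 28.4 − 27.4 = 1
x=10: ŷ = 0.4 + 3·10 = 30.4; r = 29.4 − 30.4 = -1
SSE = 9 + 25 + 0 + 4 + 0 + 1 + 1 = 40
s = √(40/5) = √8 ≈ 2.83

s = 2.83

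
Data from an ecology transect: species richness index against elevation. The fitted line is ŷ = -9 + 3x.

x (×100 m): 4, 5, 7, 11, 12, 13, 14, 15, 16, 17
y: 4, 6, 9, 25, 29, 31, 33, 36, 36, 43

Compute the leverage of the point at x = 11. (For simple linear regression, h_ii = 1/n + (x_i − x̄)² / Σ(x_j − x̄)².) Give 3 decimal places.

x̄ = (4 + 5 + 7 + 11 + 12 + 13 + 14 + 15 + 16 + 17)/10 = 11.4
Σ(x − x̄)² = 54.76 + 40.96 + 19.36 + 0.16 + 0.36 + 2.56 + 6.76 + 12.96 + 21.16 + 31.36 = 190.4
h = 1/10 + (-0.4)²/190.4 = 0.1 + 0.000840336 = 0.101

h = 0.101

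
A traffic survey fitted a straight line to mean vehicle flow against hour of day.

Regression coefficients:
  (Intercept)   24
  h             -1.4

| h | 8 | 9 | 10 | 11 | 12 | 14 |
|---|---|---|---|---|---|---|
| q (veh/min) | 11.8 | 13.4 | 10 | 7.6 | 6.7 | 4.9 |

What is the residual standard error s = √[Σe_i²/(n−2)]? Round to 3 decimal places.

h=8: q̂ = 24 − 1.4·8 = 12.8; e = 11.8 − 12.8 = -1
h=9: q̂ = 24 − 1.4·9 = 11.4; e = 13.4 − 11.4 = 2
h=10: q̂ = 24 − 1.4·10 = 10; e = 10 − 10 = 0
h=11: q̂ = 24 − 1.4·11 = 8.6; e = 7.6 − 8.6 = -1
h=12: q̂ = 24 − 1.4·12 = 7.2; e = 6.7 − 7.2 = -0.5
h=14: q̂ = 24 − 1.4·14 = 4.4; e = 4.9 − 4.4 = 0.5
SSE = 1 + 4 + 0 + 1 + 0.25 + 0.25 = 6.5
s = √(6.5/4) = √1.625 ≈ 1.275

s = 1.275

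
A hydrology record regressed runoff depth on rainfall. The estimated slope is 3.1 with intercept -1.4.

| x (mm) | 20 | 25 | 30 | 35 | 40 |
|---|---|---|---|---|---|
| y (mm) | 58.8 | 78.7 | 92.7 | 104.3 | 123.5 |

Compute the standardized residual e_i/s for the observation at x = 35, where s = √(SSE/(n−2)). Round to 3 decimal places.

x=20: ŷ = -1.4 + 3.1·20 = 60.6; e = 58.8 − 60.6 = -1.8
x=25: ŷ = -1.4 + 3.1·25 = 76.1; e = 78.7 − 76.1 = 2.6
x=30: ŷ = -1.4 + 3.1·30 = 91.6; e = 92.7 − 91.6 = 1.1
x=35: ŷ = -1.4 + 3.1·35 = 107.1; e = 104.3 − 107.1 = -2.8
x=40: ŷ = -1.4 + 3.1·40 = 122.6; e = 123.5 − 122.6 = 0.9
SSE = 3.24 + 6.76 + 1.21 + 7.84 + 0.81 = 19.86
s = √(19.86/3) = 2.57294
e/s = -2.8 / 2.57294 = -1.088

-1.088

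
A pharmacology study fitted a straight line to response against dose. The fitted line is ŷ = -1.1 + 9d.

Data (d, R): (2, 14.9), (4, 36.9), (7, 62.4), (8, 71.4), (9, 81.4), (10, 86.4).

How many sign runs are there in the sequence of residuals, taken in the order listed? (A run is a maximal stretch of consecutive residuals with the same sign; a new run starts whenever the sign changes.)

d=2: ŷ = -1.1 + 9·2 = 16.9; e = 14.9 − 16.9 = -2
d=4: ŷ = -1.1 + 9·4 = 34.9; e = 36.9 − 34.9 = 2
d=7: ŷ = -1.1 + 9·7 = 61.9; e = 62.4 − 61.9 = 0.5
d=8: ŷ = -1.1 + 9·8 = 70.9; e = 71.4 − 70.9 = 0.5
d=9: ŷ = -1.1 + 9·9 = 79.9; e = 81.4 − 79.9 = 1.5
d=10: ŷ = -1.1 + 9·10 = 88.9; e = 86.4 − 88.9 = -2.5
Signs: − + + + + −
Runs: −×1, +×4, −×1 → 3

3 runs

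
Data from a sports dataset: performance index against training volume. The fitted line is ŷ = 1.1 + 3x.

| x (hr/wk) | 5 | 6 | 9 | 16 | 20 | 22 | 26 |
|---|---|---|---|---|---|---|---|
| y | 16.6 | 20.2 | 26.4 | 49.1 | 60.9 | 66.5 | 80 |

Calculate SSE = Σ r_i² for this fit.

x=5: ŷ = 1.1 + 3·5 = 16.1; r = 16.6 − 16.1 = 0.5
x=6: ŷ = 1.1 + 3·6 = 19.1; r = 20.2 − 19.1 = 1.1
x=9: ŷ = 1.1 + 3·9 = 28.1; r = 26.4 − 28.1 = -1.7
x=16: ŷ = 1.1 + 3·16 = 49.1; r = 49.1 − 49.1 = 0
x=20: ŷ = 1.1 + 3·20 = 61.1; r = 60.9 − 61.1 = -0.2
x=22: ŷ = 1.1 + 3·22 = 67.1; r = 66.5 − 67.1 = -0.6
x=26: ŷ = 1.1 + 3·26 = 79.1; r = 80 − 79.1 = 0.9
SSE = 0.25 + 1.21 + 2.89 + 0 + 0.04 + 0.36 + 0.81 = 5.56

SSE = 5.56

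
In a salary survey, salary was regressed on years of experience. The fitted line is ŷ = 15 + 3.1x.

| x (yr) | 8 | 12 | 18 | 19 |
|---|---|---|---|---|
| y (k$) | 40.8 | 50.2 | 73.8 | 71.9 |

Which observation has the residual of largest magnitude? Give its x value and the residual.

x=8: ŷ = 15 + 3.1·8 = 39.8; r = 40.8 − 39.8 = 1
x=12: ŷ = 15 + 3.1·12 = 52.2; r = 50.2 − 52.2 = -2
x=18: ŷ = 15 + 3.1·18 = 70.8; r = 73.8 − 70.8 = 3
x=19: ŷ = 15 + 3.1·19 = 73.9; r = 71.9 − 73.9 = -2
Largest |r| is 3 at x = 18, residual 3.

x = 18, r = 3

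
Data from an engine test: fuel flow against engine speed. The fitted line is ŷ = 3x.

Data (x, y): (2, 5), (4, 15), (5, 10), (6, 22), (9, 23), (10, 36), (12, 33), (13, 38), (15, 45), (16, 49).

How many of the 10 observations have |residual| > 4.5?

2

x=2: ŷ = 3·2 = 6; e = 5 − 6 = -1
x=4: ŷ = 3·4 = 12; e = 15 − 12 = 3
x=5: ŷ = 3·5 = 15; e = 10 − 15 = -5
x=6: ŷ = 3·6 = 18; e = 22 − 18 = 4
x=9: ŷ = 3·9 = 27; e = 23 − 27 = -4
x=10: ŷ = 3·10 = 30; e = 36 − 30 = 6
x=12: ŷ = 3·12 = 36; e = 33 − 36 = -3
x=13: ŷ = 3·13 = 39; e = 38 − 39 = -1
x=15: ŷ = 3·15 = 45; e = 45 − 45 = 0
x=16: ŷ = 3·16 = 48; e = 49 − 48 = 1
|e| > 4.5: x=5 (|e|=5), x=10 (|e|=6) → 2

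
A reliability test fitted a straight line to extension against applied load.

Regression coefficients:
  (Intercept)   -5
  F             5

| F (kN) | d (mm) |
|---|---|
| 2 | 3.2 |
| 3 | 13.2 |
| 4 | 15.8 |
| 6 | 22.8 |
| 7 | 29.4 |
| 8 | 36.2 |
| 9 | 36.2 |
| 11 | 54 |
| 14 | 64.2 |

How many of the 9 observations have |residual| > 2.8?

F=2: ŷ = -5 + 5·2 = 5; r = 3.2 − 5 = -1.8
F=3: ŷ = -5 + 5·3 = 10; r = 13.2 − 10 = 3.2
F=4: ŷ = -5 + 5·4 = 15; r = 15.8 − 15 = 0.8
F=6: ŷ = -5 + 5·6 = 25; r = 22.8 − 25 = -2.2
F=7: ŷ = -5 + 5·7 = 30; r = 29.4 − 30 = -0.6
F=8: ŷ = -5 + 5·8 = 35; r = 36.2 − 35 = 1.2
F=9: ŷ = -5 + 5·9 = 40; r = 36.2 − 40 = -3.8
F=11: ŷ = -5 + 5·11 = 50; r = 54 − 50 = 4
F=14: ŷ = -5 + 5·14 = 65; r = 64.2 − 65 = -0.8
|r| > 2.8: F=3 (|r|=3.2), F=9 (|r|=3.8), F=11 (|r|=4) → 3

3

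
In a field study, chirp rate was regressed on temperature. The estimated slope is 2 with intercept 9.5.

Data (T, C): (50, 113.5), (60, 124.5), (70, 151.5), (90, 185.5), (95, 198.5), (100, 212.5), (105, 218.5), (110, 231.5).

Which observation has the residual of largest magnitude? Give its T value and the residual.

T=50: Ĉ = 9.5 + 2·50 = 109.5; r = 113.5 − 109.5 = 4
T=60: Ĉ = 9.5 + 2·60 = 129.5; r = 124.5 − 129.5 = -5
T=70: Ĉ = 9.5 + 2·70 = 149.5; r = 151.5 − 149.5 = 2
T=90: Ĉ = 9.5 + 2·90 = 189.5; r = 185.5 − 189.5 = -4
T=95: Ĉ = 9.5 + 2·95 = 199.5; r = 198.5 − 199.5 = -1
T=100: Ĉ = 9.5 + 2·100 = 209.5; r = 212.5 − 209.5 = 3
T=105: Ĉ = 9.5 + 2·105 = 219.5; r = 218.5 − 219.5 = -1
T=110: Ĉ = 9.5 + 2·110 = 229.5; r = 231.5 − 229.5 = 2
Largest |r| is 5 at T = 60, residual -5.

T = 60, r = -5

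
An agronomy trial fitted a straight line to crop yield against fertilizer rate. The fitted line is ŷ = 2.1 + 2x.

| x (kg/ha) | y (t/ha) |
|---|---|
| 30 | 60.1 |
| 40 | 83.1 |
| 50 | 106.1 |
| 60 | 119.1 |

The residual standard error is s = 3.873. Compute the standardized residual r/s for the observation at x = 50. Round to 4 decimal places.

ŷ = 2.1 + 2·50 = 102.1
r = 106.1 − 102.1 = 4
r/s = 4 / 3.873 = 1.0328

1.0328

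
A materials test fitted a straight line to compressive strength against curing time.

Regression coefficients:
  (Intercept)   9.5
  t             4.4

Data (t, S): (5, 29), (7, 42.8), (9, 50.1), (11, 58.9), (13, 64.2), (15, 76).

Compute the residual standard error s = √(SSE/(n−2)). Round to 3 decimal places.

t=5: ŷ = 9.5 + 4.4·5 = 31.5; r = 29 − 31.5 = -2.5
t=7: ŷ = 9.5 + 4.4·7 = 40.3; r = 42.8 − 40.3 = 2.5
t=9: ŷ = 9.5 + 4.4·9 = 49.1; r = 50.1 − 49.1 = 1
t=11: ŷ = 9.5 + 4.4·11 = 57.9; r = 58.9 − 57.9 = 1
t=13: ŷ = 9.5 + 4.4·13 = 66.7; r = 64.2 − 66.7 = -2.5
t=15: ŷ = 9.5 + 4.4·15 = 75.5; r = 76 − 75.5 = 0.5
SSE = 6.25 + 6.25 + 1 + 1 + 6.25 + 0.25 = 21
s = √(21/4) = √5.25 ≈ 2.291

s = 2.291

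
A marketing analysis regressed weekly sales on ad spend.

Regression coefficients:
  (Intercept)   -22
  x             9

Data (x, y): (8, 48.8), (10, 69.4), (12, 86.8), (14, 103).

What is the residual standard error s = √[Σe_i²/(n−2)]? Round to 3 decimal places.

x=8: ŷ = -22 + 9·8 = 50; e = 48.8 − 50 = -1.2
x=10: ŷ = -22 + 9·10 = 68; e = 69.4 − 68 = 1.4
x=12: ŷ = -22 + 9·12 = 86; e = 86.8 − 86 = 0.8
x=14: ŷ = -22 + 9·14 = 104; e = 103 − 104 = -1
SSE = 1.44 + 1.96 + 0.64 + 1 = 5.04
s = √(5.04/2) = √2.52 ≈ 1.587

s = 1.587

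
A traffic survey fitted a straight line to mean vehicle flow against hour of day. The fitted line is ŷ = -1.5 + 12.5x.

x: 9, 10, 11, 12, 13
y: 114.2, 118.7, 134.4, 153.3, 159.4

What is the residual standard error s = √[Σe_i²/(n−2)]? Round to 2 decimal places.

x=9: ŷ = -1.5 + 12.5·9 = 111; e = 114.2 − 111 = 3.2
x=10: ŷ = -1.5 + 12.5·10 = 123.5; e = 118.7 − 123.5 = -4.8
x=11: ŷ = -1.5 + 12.5·11 = 136; e = 134.4 − 136 = -1.6
x=12: ŷ = -1.5 + 12.5·12 = 148.5; e = 153.3 − 148.5 = 4.8
x=13: ŷ = -1.5 + 12.5·13 = 161; e = 159.4 − 161 = -1.6
SSE = 10.24 + 23.04 + 2.56 + 23.04 + 2.56 = 61.44
s = √(61.44/3) = √20.48 ≈ 4.53

s = 4.53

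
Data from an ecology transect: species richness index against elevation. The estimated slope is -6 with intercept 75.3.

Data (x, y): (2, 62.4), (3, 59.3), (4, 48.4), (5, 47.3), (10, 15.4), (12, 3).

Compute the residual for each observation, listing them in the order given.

x=2: ŷ = 75.3 − 6·2 = 63.3; r = 62.4 − 63.3 = -0.9
x=3: ŷ = 75.3 − 6·3 = 57.3; r = 59.3 − 57.3 = 2
x=4: ŷ = 75.3 − 6·4 = 51.3; r = 48.4 − 51.3 = -2.9
x=5: ŷ = 75.3 − 6·5 = 45.3; r = 47.3 − 45.3 = 2
x=10: ŷ = 75.3 − 6·10 = 15.3; r = 15.4 − 15.3 = 0.1
x=12: ŷ = 75.3 − 6·12 = 3.3; r = 3 − 3.3 = -0.3

-0.9, 2, -2.9, 2, 0.1, -0.3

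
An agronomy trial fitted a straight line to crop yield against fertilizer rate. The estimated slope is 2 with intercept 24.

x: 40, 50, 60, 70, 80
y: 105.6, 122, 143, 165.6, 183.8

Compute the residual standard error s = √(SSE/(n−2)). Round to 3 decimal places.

x=40: ŷ = 24 + 2·40 = 104; e = 105.6 − 104 = 1.6
x=50: ŷ = 24 + 2·50 = 124; e = 122 − 124 = -2
x=60: ŷ = 24 + 2·60 = 144; e = 143 − 144 = -1
x=70: ŷ = 24 + 2·70 = 164; e = 165.6 − 164 = 1.6
x=80: ŷ = 24 + 2·80 = 184; e = 183.8 − 184 = -0.2
SSE = 2.56 + 4 + 1 + 2.56 + 0.04 = 10.16
s = √(10.16/3) = √3.38667 ≈ 1.840

s = 1.840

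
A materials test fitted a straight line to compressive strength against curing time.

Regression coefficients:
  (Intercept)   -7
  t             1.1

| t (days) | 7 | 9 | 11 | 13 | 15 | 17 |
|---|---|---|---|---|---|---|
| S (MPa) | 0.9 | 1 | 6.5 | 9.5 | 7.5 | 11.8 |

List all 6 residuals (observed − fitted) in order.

0.2, -1.9, 1.4, 2.2, -2, 0.1

t=7: ŷ = -7 + 1.1·7 = 0.7; e = 0.9 − 0.7 = 0.2
t=9: ŷ = -7 + 1.1·9 = 2.9; e = 1 − 2.9 = -1.9
t=11: ŷ = -7 + 1.1·11 = 5.1; e = 6.5 − 5.1 = 1.4
t=13: ŷ = -7 + 1.1·13 = 7.3; e = 9.5 − 7.3 = 2.2
t=15: ŷ = -7 + 1.1·15 = 9.5; e = 7.5 − 9.5 = -2
t=17: ŷ = -7 + 1.1·17 = 11.7; e = 11.8 − 11.7 = 0.1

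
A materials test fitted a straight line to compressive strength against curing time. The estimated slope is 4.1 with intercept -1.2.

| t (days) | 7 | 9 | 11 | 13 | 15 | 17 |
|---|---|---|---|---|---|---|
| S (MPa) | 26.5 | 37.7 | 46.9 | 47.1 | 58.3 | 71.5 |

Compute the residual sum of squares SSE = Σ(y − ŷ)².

t=7: ŷ = -1.2 + 4.1·7 = 27.5; e = 26.5 − 27.5 = -1
t=9: ŷ = -1.2 + 4.1·9 = 35.7; e = 37.7 − 35.7 = 2
t=11: ŷ = -1.2 + 4.1·11 = 43.9; e = 46.9 − 43.9 = 3
t=13: ŷ = -1.2 + 4.1·13 = 52.1; e = 47.1 − 52.1 = -5
t=15: ŷ = -1.2 + 4.1·15 = 60.3; e = 58.3 − 60.3 = -2
t=17: ŷ = -1.2 + 4.1·17 = 68.5; e = 71.5 − 68.5 = 3
SSE = 1 + 4 + 9 + 25 + 4 + 9 = 52

SSE = 52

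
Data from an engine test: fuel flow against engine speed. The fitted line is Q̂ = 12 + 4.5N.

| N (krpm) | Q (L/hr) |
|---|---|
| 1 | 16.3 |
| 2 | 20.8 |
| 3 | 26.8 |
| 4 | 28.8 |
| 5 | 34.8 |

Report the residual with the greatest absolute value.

r = 1.3

N=1: Q̂ = 12 + 4.5·1 = 16.5; r = 16.3 − 16.5 = -0.2
N=2: Q̂ = 12 + 4.5·2 = 21; r = 20.8 − 21 = -0.2
N=3: Q̂ = 12 + 4.5·3 = 25.5; r = 26.8 − 25.5 = 1.3
N=4: Q̂ = 12 + 4.5·4 = 30; r = 28.8 − 30 = -1.2
N=5: Q̂ = 12 + 4.5·5 = 34.5; r = 34.8 − 34.5 = 0.3
Largest |r| is 1.3 at N = 3, residual 1.3.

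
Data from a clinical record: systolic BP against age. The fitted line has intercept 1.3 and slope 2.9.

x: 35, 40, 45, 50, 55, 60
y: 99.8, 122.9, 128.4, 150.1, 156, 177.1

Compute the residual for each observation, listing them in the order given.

-3, 5.6, -3.4, 3.8, -4.8, 1.8

x=35: ŷ = 1.3 + 2.9·35 = 102.8; r = 99.8 − 102.8 = -3
x=40: ŷ = 1.3 + 2.9·40 = 117.3; r = 122.9 − 117.3 = 5.6
x=45: ŷ = 1.3 + 2.9·45 = 131.8; r = 128.4 − 131.8 = -3.4
x=50: ŷ = 1.3 + 2.9·50 = 146.3; r = 150.1 − 146.3 = 3.8
x=55: ŷ = 1.3 + 2.9·55 = 160.8; r = 156 − 160.8 = -4.8
x=60: ŷ = 1.3 + 2.9·60 = 175.3; r = 177.1 − 175.3 = 1.8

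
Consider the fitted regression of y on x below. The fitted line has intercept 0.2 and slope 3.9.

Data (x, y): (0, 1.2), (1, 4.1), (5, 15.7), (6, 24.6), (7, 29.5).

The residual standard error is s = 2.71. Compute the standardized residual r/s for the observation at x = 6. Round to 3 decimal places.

ŷ = 0.2 + 3.9·6 = 23.6
r = 24.6 − 23.6 = 1
r/s = 1 / 2.71 = 0.369

0.369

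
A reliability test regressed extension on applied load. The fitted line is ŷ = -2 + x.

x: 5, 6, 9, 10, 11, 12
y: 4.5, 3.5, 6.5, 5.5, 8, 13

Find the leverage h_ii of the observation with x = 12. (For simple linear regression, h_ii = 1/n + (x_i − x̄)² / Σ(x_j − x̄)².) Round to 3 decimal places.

h = 0.425

x̄ = (5 + 6 + 9 + 10 + 11 + 12)/6 = 8.83333
Σ(x − x̄)² = 14.6944 + 8.02778 + 0.0277778 + 1.36111 + 4.69444 + 10.0278 = 38.8333
h = 1/6 + (3.16667)²/38.8333 = 0.166667 + 0.258226 = 0.425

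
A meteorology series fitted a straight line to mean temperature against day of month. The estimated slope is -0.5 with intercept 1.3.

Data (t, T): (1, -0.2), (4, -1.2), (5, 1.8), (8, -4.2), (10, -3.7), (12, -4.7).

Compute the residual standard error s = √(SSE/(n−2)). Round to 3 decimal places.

t=1: ŷ = 1.3 − 0.5·1 = 0.8; r = -0.2 − 0.8 = -1
t=4: ŷ = 1.3 − 0.5·4 = -0.7; r = -1.2 − (-0.7) = -0.5
t=5: ŷ = 1.3 − 0.5·5 = -1.2; r = 1.8 − (-1.2) = 3
t=8: ŷ = 1.3 − 0.5·8 = -2.7; r = -4.2 − (-2.7) = -1.5
t=10: ŷ = 1.3 − 0.5·10 = -3.7; r = -3.7 − (-3.7) = 0
t=12: ŷ = 1.3 − 0.5·12 = -4.7; r = -4.7 − (-4.7) = 0
SSE = 1 + 0.25 + 9 + 2.25 + 0 + 0 = 12.5
s = √(12.5/4) = √3.125 ≈ 1.768

s = 1.768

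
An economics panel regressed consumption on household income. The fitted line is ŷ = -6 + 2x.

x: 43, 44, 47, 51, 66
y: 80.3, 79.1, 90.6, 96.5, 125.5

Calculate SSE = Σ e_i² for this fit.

SSE = 15.76

x=43: ŷ = -6 + 2·43 = 80; e = 80.3 − 80 = 0.3
x=44: ŷ = -6 + 2·44 = 82; e = 79.1 − 82 = -2.9
x=47: ŷ = -6 + 2·47 = 88; e = 90.6 − 88 = 2.6
x=51: ŷ = -6 + 2·51 = 96; e = 96.5 − 96 = 0.5
x=66: ŷ = -6 + 2·66 = 126; e = 125.5 − 126 = -0.5
SSE = 0.09 + 8.41 + 6.76 + 0.25 + 0.25 = 15.76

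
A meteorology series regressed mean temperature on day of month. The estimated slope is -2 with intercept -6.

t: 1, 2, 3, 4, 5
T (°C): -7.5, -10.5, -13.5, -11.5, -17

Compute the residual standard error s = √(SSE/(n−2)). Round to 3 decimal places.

t=1: ŷ = -6 − 2·1 = -8; e = -7.5 − (-8) = 0.5
t=2: ŷ = -6 − 2·2 = -10; e = -10.5 − (-10) = -0.5
t=3: ŷ = -6 − 2·3 = -12; e = -13.5 − (-12) = -1.5
t=4: ŷ = -6 − 2·4 = -14; e = -11.5 − (-14) = 2.5
t=5: ŷ = -6 − 2·5 = -16; e = -17 − (-16) = -1
SSE = 0.25 + 0.25 + 2.25 + 6.25 + 1 = 10
s = √(10/3) = √3.33333 ≈ 1.826

s = 1.826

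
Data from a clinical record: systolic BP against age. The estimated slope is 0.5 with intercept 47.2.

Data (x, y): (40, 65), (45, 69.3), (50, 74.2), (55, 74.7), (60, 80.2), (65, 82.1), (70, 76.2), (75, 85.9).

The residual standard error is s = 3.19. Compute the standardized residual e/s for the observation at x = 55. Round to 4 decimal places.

0.0000

ŷ = 47.2 + 0.5·55 = 74.7
e = 74.7 − 74.7 = 0
e/s = 0 / 3.19 = 0.0000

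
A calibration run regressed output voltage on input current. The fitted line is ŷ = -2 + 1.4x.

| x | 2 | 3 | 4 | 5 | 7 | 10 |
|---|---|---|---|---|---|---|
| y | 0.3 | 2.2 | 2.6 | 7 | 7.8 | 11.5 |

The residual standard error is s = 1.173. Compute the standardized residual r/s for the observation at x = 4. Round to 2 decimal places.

-0.85

ŷ = -2 + 1.4·4 = 3.6
r = 2.6 − 3.6 = -1
r/s = -1 / 1.173 = -0.85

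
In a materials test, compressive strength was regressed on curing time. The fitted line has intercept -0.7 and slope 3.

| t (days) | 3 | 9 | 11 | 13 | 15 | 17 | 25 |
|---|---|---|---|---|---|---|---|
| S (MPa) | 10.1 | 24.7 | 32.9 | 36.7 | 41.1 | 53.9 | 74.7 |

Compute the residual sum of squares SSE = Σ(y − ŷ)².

SSE = 32.08

t=3: Ŝ = -0.7 + 3·3 = 8.3; r = 10.1 − 8.3 = 1.8
t=9: Ŝ = -0.7 + 3·9 = 26.3; r = 24.7 − 26.3 = -1.6
t=11: Ŝ = -0.7 + 3·11 = 32.3; r = 32.9 − 32.3 = 0.6
t=13: Ŝ = -0.7 + 3·13 = 38.3; r = 36.7 − 38.3 = -1.6
t=15: Ŝ = -0.7 + 3·15 = 44.3; r = 41.1 − 44.3 = -3.2
t=17: Ŝ = -0.7 + 3·17 = 50.3; r = 53.9 − 50.3 = 3.6
t=25: Ŝ = -0.7 + 3·25 = 74.3; r = 74.7 − 74.3 = 0.4
SSE = 3.24 + 2.56 + 0.36 + 2.56 + 10.24 + 12.96 + 0.16 = 32.08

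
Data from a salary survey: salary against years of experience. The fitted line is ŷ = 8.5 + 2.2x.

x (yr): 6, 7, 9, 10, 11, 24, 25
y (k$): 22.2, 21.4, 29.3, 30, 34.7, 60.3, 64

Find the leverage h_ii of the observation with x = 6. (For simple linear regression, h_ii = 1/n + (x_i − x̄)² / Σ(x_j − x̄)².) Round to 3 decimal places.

h = 0.278

x̄ = (6 + 7 + 9 + 10 + 11 + 24 + 25)/7 = 13.1429
Σ(x − x̄)² = 51.0204 + 37.7347 + 17.1633 + 9.87755 + 4.59184 + 117.878 + 140.592 = 378.857
h = 1/7 + (-7.14286)²/378.857 = 0.142857 + 0.134669 = 0.278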